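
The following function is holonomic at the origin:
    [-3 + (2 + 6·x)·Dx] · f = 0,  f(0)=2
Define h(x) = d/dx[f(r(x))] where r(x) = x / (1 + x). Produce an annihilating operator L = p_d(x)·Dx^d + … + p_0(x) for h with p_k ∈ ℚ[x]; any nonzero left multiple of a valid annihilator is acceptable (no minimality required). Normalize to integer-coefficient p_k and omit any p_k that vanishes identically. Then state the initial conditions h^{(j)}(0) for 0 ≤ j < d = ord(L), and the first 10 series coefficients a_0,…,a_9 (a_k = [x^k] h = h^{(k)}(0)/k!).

L = (-7 - 16·x) + (-2 - 10·x - 8·x^2)·Dx  (order 1).
h: a_k = 3, -21/2, 261/8, -1677/16, 45345/128, -318915/256, 4608345/1024, -33903165/2048, 2020675545/32768, -15193591815/65536, …
ICs: h(0) = 3.

f: a_k = 2, 3, -9/4, 27/8, -405/64, 1701/128, -15309/512, 72171/1024, -2814669/16384, 14073345/32768, …
L₀ from L_f via x↦r, Dx↦r'^{-1}Dx.
h=h₀': d/dx-closure on L₀ ⇒ L.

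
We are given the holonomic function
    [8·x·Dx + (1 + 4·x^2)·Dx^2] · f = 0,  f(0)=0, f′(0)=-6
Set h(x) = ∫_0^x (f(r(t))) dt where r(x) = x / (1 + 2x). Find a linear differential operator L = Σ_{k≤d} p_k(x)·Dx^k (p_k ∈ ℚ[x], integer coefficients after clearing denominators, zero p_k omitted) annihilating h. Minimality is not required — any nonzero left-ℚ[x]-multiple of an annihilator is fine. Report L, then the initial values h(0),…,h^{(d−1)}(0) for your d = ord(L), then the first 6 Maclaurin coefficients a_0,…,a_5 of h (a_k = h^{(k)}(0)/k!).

f: a_k = 0, -6, 0, 8, 0, -96/5, …
Substitute x→r, Dx→(1/r')Dx; clear ⇒ L₀.
Integrate: L := L₀·Dx.
L = (4 + 16·x)·Dx^2 + (1 + 4·x + 8·x^2)·Dx^3  (order 3).
h: a_k = 0, 0, -3, 4, -4, 0, …
ICs: h(0) = 0, h′(0) = 0, h′′(0) = -6.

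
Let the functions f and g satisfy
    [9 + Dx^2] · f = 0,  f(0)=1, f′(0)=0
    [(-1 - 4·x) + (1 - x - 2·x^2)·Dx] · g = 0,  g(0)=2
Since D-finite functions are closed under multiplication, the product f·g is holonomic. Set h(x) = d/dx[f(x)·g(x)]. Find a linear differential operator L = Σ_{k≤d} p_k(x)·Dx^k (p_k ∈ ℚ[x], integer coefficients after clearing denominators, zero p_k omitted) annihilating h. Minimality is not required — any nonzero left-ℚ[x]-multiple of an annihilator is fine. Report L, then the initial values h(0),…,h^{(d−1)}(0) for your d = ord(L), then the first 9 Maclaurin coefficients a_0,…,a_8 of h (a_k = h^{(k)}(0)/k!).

L = (-33 - 162·x - 243·x^2 + 324·x^3 + 324·x^4) + (-6 - 6·x + 108·x^2 + 144·x^3)·Dx + (5 - 14·x - 19·x^2 + 36·x^3 + 36·x^4)·Dx^2  (order 2).
h: a_k = 2, -6, 3, 7, 75/4, 627/20, 3563/40, 52641/280, 986841/2240, …
ICs: h(0) = 2, h′(0) = -6.

f: a_k = 1, 0, -9/2, 0, 27/8, 0, -81/80, 0, 729/4480, …
g: a_k = 2, 2, 6, 10, 22, 42, 86, 170, 342, …
L₀ := L_f ⊗_s L_g (sym. prod.), ord ≤ 2.
h₀' ⇒ L via d/dx closure of L₀.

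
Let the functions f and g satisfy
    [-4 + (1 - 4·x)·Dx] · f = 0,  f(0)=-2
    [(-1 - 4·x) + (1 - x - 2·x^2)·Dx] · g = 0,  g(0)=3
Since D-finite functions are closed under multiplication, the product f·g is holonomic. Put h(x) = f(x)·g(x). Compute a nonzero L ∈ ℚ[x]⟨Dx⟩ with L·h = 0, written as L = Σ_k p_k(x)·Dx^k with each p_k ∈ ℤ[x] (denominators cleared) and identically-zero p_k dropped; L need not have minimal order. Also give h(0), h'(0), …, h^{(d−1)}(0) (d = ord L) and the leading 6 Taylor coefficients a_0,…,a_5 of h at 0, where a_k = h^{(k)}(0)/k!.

f: a_k = -2, -8, -32, -128, -512, -2048, …
g: a_k = 3, 3, 9, 15, 33, 63, …
f·g: L₀ = L_f ⊗_s L_g, ord ≤ 1·1.
L = (-5 + 4·x + 24·x^2) + (1 - 5·x + 2·x^2 + 8·x^3)·Dx  (order 1).
h: a_k = -6, -30, -138, -582, -2394, -9702, …
ICs: h(0) = -6.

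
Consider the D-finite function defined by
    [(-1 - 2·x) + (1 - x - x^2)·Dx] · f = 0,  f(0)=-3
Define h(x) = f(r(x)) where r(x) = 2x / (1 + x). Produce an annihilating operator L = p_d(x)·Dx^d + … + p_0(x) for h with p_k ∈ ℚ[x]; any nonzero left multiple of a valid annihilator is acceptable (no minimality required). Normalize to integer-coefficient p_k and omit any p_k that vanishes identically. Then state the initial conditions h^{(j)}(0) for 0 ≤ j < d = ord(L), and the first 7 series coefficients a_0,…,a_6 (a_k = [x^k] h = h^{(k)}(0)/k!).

f: a_k = -3, -3, -6, -9, -15, -24, -39, …
L₀ from L_f via x↦r, Dx↦r'^{-1}Dx.
L = (2 + 10·x) + (-1 - x + 5·x^2 + 5·x^3)·Dx  (order 1).
h: a_k = -3, -6, -18, -30, -90, -150, -450, …
ICs: h(0) = -3.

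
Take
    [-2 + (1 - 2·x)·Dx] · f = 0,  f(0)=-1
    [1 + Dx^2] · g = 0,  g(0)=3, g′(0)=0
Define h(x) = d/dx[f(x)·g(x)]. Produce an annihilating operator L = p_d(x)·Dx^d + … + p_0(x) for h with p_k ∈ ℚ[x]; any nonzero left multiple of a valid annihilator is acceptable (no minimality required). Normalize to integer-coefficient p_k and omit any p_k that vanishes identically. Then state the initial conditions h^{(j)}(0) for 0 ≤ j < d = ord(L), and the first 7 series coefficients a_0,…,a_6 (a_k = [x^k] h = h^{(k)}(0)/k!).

f: a_k = -1, -2, -4, -8, -16, -32, -64, …
g: a_k = 3, 0, -3/2, 0, 1/8, 0, -1/240, …
h₀=f·g: eliminate ⇒ L₀, order ≤ 1·2.
h₀' ⇒ L via d/dx closure of L₀.
L = (-7 - 4·x + 4·x^2) + (-4 + 8·x)·Dx + (1 - 4·x + 4·x^2)·Dx^2  (order 2).
h: a_k = -6, -21, -63, -337/2, -1685/4, -40439/40, -283073/120, …
ICs: h(0) = -6, h′(0) = -21.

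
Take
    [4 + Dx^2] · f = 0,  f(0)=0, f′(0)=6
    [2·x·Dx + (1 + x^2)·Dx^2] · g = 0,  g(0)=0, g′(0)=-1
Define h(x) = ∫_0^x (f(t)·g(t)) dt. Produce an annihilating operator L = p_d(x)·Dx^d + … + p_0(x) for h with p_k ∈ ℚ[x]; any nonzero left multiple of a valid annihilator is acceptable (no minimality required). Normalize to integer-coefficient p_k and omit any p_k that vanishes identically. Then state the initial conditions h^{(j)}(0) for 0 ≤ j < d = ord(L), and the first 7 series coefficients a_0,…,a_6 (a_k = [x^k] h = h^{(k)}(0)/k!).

L = (160 + 464·x^2 + 464·x^4 + 256·x^6 + 64·x^8)·Dx + (96·x + 224·x^3 + 192·x^5 + 64·x^7)·Dx^2 + (60 + 188·x^2 + 216·x^4 + 128·x^6 + 32·x^8)·Dx^3 + (24·x + 56·x^3 + 48·x^5 + 16·x^7)·Dx^4 + (5 + 18·x^2 + 25·x^4 + 16·x^6 + 4·x^8)·Dx^5  (order 5).
h: a_k = 0, 0, 0, -2, 0, 6/5, 0, …
ICs: h(0) = 0, h′(0) = 0, h′′(0) = 0, h′′′(0) = -12, h′′′′(0) = 0.

f: a_k = 0, 6, 0, -4, 0, 4/5, 0, …
g: a_k = 0, -1, 0, 1/3, 0, -1/5, 0, …
Sym-product of L_f,L_g gives L₀ (≤ ord 4).
Integrate: L := L₀·Dx.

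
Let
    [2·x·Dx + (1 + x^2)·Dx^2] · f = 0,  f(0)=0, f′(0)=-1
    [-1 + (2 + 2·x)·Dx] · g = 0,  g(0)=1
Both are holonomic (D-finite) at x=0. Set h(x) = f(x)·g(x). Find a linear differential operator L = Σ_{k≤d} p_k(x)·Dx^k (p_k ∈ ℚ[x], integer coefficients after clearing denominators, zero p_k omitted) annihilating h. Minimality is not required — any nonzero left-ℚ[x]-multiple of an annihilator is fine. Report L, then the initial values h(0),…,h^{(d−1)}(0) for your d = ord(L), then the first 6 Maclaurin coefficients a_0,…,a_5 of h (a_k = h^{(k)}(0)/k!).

L = (3 - 4·x - x^2) + (-4 + 4·x + 12·x^2 + 4·x^3)·Dx + (4 + 8·x + 8·x^2 + 8·x^3 + 4·x^4)·Dx^2  (order 2).
h: a_k = 0, -1, -1/2, 11/24, 5/48, -389/1920, …
ICs: h(0) = 0, h′(0) = -1.

f: a_k = 0, -1, 0, 1/3, 0, -1/5, …
g: a_k = 1, 1/2, -1/8, 1/16, -5/128, 7/256, …
Sym-product of L_f,L_g gives L₀ (≤ ord 2).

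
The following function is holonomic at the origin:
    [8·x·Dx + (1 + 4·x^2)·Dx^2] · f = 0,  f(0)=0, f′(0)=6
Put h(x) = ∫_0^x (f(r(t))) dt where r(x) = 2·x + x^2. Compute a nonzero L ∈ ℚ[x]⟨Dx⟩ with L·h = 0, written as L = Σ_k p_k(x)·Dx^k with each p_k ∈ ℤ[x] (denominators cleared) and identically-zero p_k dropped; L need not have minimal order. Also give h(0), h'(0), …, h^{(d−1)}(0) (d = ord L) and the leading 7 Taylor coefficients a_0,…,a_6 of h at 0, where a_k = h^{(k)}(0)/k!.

f: a_k = 0, 6, 0, -8, 0, 96/5, 0, …
Change of var in L_f (x↦r) gives L₀.
h=∫h₀ ⇒ L = L₀·Dx.
L = (-1 + 32·x + 64·x^2 + 48·x^3 + 12·x^4)·Dx^2 + (1 + x + 16·x^2 + 32·x^3 + 20·x^4 + 4·x^5)·Dx^3  (order 3).
h: a_k = 0, 0, 6, 2, -16, -96/5, 472/5, …
ICs: h(0) = 0, h′(0) = 0, h′′(0) = 12.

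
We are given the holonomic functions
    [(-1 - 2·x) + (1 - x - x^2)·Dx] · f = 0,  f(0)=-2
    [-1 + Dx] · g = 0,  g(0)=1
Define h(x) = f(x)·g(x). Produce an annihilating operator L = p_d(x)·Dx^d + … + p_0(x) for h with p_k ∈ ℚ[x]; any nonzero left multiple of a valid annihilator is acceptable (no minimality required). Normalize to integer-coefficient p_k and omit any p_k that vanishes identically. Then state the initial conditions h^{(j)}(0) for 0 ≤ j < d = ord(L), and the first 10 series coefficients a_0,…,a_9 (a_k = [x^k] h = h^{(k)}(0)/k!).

L = (2 + x - x^2) + (-1 + x + x^2)·Dx  (order 1).
h: a_k = -2, -4, -7, -34/3, -221/12, -893/30, -17347/360, -98221/1260, -2542969/20160, -2645039/12960, …
ICs: h(0) = -2.

f: a_k = -2, -2, -4, -6, -10, -16, -26, -42, -68, -110, …
g: a_k = 1, 1, 1/2, 1/6, 1/24, 1/120, 1/720, 1/5040, 1/40320, 1/362880, …
Product ⇒ symmetric product L₀, ord ≤ 1.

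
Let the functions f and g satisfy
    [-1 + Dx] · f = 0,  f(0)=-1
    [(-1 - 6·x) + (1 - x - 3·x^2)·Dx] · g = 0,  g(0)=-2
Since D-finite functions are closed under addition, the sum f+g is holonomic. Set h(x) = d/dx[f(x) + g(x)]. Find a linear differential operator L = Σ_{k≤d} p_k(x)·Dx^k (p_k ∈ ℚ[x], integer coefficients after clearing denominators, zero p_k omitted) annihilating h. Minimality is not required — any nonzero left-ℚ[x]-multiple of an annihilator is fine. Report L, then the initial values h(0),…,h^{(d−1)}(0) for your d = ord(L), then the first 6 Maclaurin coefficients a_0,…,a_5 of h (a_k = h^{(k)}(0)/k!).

f: a_k = -1, -1, -1/2, -1/6, -1/24, -1/120, …
g: a_k = -2, -2, -8, -14, -38, -80, …
f+g: L₀ = lclm(L_f,L_g), ord ≤ 1+1.
h₀' ⇒ L via d/dx closure of L₀.
L = (34 + 278·x + 312·x^2 + 756·x^3 + 162·x^4) + (-41 - 284·x - 341·x^2 - 672·x^3 + 45·x^4 + 54·x^5)·Dx + (7 + 6·x + 29·x^2 - 84·x^3 - 207·x^4 - 54·x^5)·Dx^2  (order 2).
h: a_k = -3, -17, -85/2, -913/6, -9601/24, -139681/120, …
ICs: h(0) = -3, h′(0) = -17.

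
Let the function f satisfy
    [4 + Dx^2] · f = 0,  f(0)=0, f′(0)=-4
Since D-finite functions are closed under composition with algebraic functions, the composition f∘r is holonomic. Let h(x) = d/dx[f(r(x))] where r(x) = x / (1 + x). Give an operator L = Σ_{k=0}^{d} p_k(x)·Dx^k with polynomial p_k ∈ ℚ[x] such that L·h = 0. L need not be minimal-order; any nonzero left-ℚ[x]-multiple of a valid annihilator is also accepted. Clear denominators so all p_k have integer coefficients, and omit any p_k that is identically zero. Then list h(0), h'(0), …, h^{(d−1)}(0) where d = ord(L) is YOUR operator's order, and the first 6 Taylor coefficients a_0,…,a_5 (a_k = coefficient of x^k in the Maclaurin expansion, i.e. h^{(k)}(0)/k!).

f: a_k = 0, -4, 0, 8/3, 0, -8/15, …
Substitute x→r, Dx→(1/r')Dx; clear ⇒ L₀.
h=h₀': d/dx-closure on L₀ ⇒ L.
L = (10 + 12·x + 6·x^2) + (6 + 18·x + 18·x^2 + 6·x^3)·Dx + (1 + 4·x + 6·x^2 + 4·x^3 + x^4)·Dx^2  (order 2).
h: a_k = -4, 8, -4, -16, 172/3, -120, …
ICs: h(0) = -4, h′(0) = 8.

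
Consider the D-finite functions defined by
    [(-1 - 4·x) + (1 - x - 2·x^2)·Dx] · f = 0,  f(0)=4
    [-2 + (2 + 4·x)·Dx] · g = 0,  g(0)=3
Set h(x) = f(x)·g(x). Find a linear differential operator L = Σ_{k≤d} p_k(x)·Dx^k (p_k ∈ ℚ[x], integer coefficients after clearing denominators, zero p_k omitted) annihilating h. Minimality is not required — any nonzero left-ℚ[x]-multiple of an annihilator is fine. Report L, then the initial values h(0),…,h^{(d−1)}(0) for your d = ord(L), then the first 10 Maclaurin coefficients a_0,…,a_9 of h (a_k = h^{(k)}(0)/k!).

L = (2 + 5·x + 6·x^2) + (-1 - x + 4·x^2 + 4·x^3)·Dx  (order 1).
h: a_k = 12, 24, 42, 96, 345/2, 375, 2817/4, 1479, 91113/32, 93957/16, …
ICs: h(0) = 12.

f: a_k = 4, 4, 12, 20, 44, 84, 172, 340, 684, 1364, …
g: a_k = 3, 3, -3/2, 3/2, -15/8, 21/8, -63/16, 99/16, -1287/128, 2145/128, …
Product ⇒ symmetric product L₀, ord ≤ 1.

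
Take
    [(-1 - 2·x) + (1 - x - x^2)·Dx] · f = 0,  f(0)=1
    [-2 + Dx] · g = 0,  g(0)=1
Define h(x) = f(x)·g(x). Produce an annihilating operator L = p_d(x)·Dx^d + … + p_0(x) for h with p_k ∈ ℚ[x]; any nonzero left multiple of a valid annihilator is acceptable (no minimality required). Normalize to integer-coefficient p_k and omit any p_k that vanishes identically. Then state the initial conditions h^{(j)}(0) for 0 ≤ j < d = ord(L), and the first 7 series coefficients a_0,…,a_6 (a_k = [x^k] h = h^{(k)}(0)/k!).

L = (3 - 2·x^2) + (-1 + x + x^2)·Dx  (order 1).
h: a_k = 1, 3, 6, 31/3, 17, 138/5, 2011/45, …
ICs: h(0) = 1.

f: a_k = 1, 1, 2, 3, 5, 8, 13, …
g: a_k = 1, 2, 2, 4/3, 2/3, 4/15, 4/45, …
f·g: L₀ = L_f ⊗_s L_g, ord ≤ 1·1.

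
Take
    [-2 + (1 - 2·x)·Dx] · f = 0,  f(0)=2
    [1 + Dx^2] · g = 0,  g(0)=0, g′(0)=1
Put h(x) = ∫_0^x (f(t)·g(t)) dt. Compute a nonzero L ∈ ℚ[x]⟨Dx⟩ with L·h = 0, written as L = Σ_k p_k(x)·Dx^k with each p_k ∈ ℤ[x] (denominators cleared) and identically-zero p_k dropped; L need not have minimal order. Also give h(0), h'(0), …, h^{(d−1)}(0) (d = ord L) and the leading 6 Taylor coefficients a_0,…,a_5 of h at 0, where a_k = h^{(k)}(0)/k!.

L = (-1 + 2·x)·Dx + 4·Dx^2 + (-1 + 2·x)·Dx^3  (order 3).
h: a_k = 0, 0, 1, 4/3, 23/12, 46/15, …
ICs: h(0) = 0, h′(0) = 0, h′′(0) = 2.

f: a_k = 2, 4, 8, 16, 32, 64, …
g: a_k = 0, 1, 0, -1/6, 0, 1/120, …
Product ⇒ symmetric product L₀, ord ≤ 2.
h=∫₀ˣh₀: take L = L₀·Dx.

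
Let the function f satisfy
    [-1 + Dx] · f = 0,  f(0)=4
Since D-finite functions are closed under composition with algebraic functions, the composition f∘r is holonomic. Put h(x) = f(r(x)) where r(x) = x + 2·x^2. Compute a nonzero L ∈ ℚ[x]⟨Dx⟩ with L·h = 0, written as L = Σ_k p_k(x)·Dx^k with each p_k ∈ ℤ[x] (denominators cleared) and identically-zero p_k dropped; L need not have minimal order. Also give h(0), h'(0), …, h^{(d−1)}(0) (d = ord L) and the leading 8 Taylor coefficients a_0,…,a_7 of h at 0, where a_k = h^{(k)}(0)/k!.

f: a_k = 4, 4, 2, 2/3, 1/6, 1/30, 1/180, 1/1260, …
h₀=f(r): pull back L_f along r ⇒ L₀.
L = (-1 - 4·x) + Dx  (order 1).
h: a_k = 4, 4, 10, 26/3, 73/6, 281/30, 1741/180, 1697/252, …
ICs: h(0) = 4.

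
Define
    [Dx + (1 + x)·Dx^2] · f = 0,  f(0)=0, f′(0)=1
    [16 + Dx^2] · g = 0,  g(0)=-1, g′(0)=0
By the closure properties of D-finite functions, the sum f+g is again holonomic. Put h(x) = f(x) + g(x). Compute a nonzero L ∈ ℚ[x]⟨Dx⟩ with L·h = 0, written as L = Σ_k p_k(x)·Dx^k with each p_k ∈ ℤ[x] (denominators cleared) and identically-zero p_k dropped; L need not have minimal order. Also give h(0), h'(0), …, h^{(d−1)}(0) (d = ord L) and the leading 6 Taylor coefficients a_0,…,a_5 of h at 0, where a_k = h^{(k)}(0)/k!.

f: a_k = 0, 1, -1/2, 1/3, -1/4, 1/5, …
g: a_k = -1, 0, 8, 0, -32/3, 0, …
L₀ := lclm(L_f,L_g); ord L₀ ≤ 2+2.
L = (176 + 256·x + 128·x^2)·Dx + (144 + 400·x + 384·x^2 + 128·x^3)·Dx^2 + (11 + 16·x + 8·x^2)·Dx^3 + (9 + 25·x + 24·x^2 + 8·x^3)·Dx^4  (order 4).
h: a_k = -1, 1, 15/2, 1/3, -131/12, 1/5, …
ICs: h(0) = -1, h′(0) = 1, h′′(0) = 15, h′′′(0) = 2.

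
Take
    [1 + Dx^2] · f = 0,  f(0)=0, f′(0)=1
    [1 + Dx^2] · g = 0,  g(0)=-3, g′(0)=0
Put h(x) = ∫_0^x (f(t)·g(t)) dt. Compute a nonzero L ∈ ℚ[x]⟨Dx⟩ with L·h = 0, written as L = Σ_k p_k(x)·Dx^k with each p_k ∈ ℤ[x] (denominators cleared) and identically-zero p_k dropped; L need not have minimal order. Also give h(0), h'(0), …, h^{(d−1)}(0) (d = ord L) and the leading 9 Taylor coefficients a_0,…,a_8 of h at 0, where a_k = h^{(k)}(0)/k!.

f: a_k = 0, 1, 0, -1/6, 0, 1/120, 0, -1/5040, 0, …
g: a_k = -3, 0, 3/2, 0, -1/8, 0, 1/240, 0, -1/13440, …
L₀ := L_f ⊗_s L_g (sym. prod.), ord ≤ 4.
h=∫₀ˣh₀: take L = L₀·Dx.
L = 4·Dx^2 + Dx^4  (order 4).
h: a_k = 0, 0, -3/2, 0, 1/2, 0, -1/15, 0, 1/210, …
ICs: h(0) = 0, h′(0) = 0, h′′(0) = -3, h′′′(0) = 0.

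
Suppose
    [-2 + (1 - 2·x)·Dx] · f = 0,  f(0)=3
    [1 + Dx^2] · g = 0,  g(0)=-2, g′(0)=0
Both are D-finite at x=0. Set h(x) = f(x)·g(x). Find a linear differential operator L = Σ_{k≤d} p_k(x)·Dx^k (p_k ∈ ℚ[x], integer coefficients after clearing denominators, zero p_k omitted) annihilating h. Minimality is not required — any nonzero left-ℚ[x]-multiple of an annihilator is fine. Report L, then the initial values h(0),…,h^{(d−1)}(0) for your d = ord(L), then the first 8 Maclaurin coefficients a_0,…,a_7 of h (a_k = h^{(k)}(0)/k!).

f: a_k = 3, 6, 12, 24, 48, 96, 192, 384, …
g: a_k = -2, 0, 1, 0, -1/12, 0, 1/360, 0, …
L₀ := L_f ⊗_s L_g (sym. prod.), ord ≤ 2.
L = (-1 + 2·x) + 4·Dx + (-1 + 2·x)·Dx^2  (order 2).
h: a_k = -6, -12, -21, -42, -337/4, -337/2, -40439/120, -40439/60, …
ICs: h(0) = -6, h′(0) = -12.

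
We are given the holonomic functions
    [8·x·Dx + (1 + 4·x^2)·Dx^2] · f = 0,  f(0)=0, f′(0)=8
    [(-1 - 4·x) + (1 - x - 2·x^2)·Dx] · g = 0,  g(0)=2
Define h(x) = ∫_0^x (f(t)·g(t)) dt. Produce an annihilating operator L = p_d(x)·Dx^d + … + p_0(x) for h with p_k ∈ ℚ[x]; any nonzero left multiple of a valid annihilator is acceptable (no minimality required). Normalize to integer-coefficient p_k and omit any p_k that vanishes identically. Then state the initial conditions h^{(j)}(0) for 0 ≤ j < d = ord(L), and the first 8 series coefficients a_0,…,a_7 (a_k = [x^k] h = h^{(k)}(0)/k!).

L = (4 + 8·x + 48·x^2)·Dx + (2 + 16·x^2 + 48·x^3)·Dx^2 + (-1 + x - 2·x^2 + 4·x^3 + 8·x^4)·Dx^3  (order 3).
h: a_k = 0, 0, 8, 16/3, 20/3, 176/15, 136/5, 4208/105, …
ICs: h(0) = 0, h′(0) = 0, h′′(0) = 16.

f: a_k = 0, 8, 0, -32/3, 0, 128/5, 0, -512/7, …
g: a_k = 2, 2, 6, 10, 22, 42, 86, 170, …
h₀=f·g: eliminate ⇒ L₀, order ≤ 2·1.
∫: right-multiply L₀ by Dx.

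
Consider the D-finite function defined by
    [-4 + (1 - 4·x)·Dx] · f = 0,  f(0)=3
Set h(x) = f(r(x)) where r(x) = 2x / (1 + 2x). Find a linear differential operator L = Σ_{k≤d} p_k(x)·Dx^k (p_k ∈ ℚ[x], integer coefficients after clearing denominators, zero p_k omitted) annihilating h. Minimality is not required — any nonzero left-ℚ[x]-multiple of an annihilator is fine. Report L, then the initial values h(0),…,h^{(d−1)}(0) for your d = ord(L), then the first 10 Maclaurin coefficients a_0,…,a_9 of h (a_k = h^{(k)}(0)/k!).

f: a_k = 3, 12, 48, 192, 768, 3072, 12288, 49152, 196608, 786432, …
Change of var in L_f (x↦r) gives L₀.
L = 8 + (-1 + 4·x + 12·x^2)·Dx  (order 1).
h: a_k = 3, 24, 144, 864, 5184, 31104, 186624, 1119744, 6718464, 40310784, …
ICs: h(0) = 3.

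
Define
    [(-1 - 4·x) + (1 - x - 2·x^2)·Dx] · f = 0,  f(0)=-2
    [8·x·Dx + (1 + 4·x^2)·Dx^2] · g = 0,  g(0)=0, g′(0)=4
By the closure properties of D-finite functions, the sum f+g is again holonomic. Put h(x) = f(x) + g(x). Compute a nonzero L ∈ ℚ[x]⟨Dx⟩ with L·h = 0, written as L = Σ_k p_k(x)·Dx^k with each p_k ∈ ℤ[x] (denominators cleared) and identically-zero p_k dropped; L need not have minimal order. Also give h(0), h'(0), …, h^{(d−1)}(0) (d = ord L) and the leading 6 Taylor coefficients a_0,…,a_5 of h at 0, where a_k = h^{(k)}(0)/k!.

L = (-24 + 96·x + 864·x^2 + 1536·x^3 + 3264·x^4 + 768·x^6)·Dx + (19 + 80·x + 100·x^2 + 544·x^3 + 1424·x^4 + 2368·x^5 + 192·x^6 + 768·x^7)·Dx^2 + (-3 - 7·x - 32·x^2 + 28·x^3 - 24·x^4 + 240·x^5 + 256·x^6 + 64·x^7 + 128·x^8)·Dx^3  (order 3).
h: a_k = -2, 2, -6, -46/3, -22, -146/5, …
ICs: h(0) = -2, h′(0) = 2, h′′(0) = -12.

f: a_k = -2, -2, -6, -10, -22, -42, …
g: a_k = 0, 4, 0, -16/3, 0, 64/5, …
Sum ⇒ L₀ = lclm(L_f,L_g) in ℚ(x)⟨Dx⟩.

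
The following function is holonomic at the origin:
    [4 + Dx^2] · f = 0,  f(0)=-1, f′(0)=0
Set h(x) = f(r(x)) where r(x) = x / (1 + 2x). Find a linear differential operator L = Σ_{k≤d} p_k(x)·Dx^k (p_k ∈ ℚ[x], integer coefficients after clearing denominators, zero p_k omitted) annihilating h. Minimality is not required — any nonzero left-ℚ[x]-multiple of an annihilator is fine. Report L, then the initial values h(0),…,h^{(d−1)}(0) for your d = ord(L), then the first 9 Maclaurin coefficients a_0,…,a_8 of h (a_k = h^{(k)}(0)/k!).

f: a_k = -1, 0, 2, 0, -2/3, 0, 4/45, 0, -2/315, …
f∘r: x↦r, Dx↦Dx/r' in L_f ⇒ L₀.
L = 4 + (4 + 24·x + 48·x^2 + 32·x^3)·Dx + (1 + 8·x + 24·x^2 + 32·x^3 + 16·x^4)·Dx^2  (order 2).
h: a_k = -1, 0, 2, -8, 70/3, -176/3, 6004/45, -1392/5, 33398/63, …
ICs: h(0) = -1, h′(0) = 0.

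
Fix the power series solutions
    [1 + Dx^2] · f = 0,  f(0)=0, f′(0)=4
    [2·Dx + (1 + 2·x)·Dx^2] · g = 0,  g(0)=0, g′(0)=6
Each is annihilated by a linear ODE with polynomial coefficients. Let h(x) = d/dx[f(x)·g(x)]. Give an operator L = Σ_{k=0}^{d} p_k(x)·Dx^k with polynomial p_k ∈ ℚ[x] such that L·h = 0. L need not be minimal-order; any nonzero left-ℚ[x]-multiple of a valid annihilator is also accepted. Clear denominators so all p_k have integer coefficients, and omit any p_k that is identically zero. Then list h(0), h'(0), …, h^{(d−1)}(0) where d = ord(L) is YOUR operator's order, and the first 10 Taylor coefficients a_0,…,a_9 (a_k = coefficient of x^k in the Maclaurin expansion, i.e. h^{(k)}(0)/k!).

f: a_k = 0, 4, 0, -2/3, 0, 1/30, 0, -1/1260, 0, 1/90720, …
g: a_k = 0, 6, -6, 8, -12, 96/5, -32, 384/7, -96, 512/3, …
f·g: L₀ = L_f ⊗_s L_g, ord ≤ 2·2.
h₀' ⇒ L via d/dx closure of L₀.
L = (-52 - 31·x - 87·x^2 - 96·x^3 - 8·x^4 + 48·x^5 + 16·x^6) + (-33 - 98·x - 80·x^2 + 80·x^4 + 32·x^5)·Dx + (-55 - 46·x - 110·x^2 - 96·x^3 + 32·x^4 + 96·x^5 + 32·x^6)·Dx^2 + (-33 - 98·x - 80·x^2 + 80·x^4 + 32·x^5)·Dx^3 + (-3 - 15·x - 23·x^2 + 40·x^4 + 48·x^5 + 16·x^6)·Dx^4  (order 4).
h: a_k = 0, 48, -72, 112, -220, 430, -4207/5, 173788/105, -228729/70, 48892709/7560, …
ICs: h(0) = 0, h′(0) = 48, h′′(0) = -144, h′′′(0) = 672.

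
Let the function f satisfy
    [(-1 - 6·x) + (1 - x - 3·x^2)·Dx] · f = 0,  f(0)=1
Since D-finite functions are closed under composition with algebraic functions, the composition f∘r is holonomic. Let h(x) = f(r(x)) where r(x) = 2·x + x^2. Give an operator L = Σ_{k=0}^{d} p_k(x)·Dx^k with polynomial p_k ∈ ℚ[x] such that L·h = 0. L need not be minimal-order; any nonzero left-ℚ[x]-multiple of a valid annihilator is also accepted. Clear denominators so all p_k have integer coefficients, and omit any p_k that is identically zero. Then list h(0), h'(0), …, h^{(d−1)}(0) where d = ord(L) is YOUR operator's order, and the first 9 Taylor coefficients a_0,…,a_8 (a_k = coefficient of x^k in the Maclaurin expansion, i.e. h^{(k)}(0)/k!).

L = (2 + 26·x + 36·x^2 + 12·x^3) + (-1 + 2·x + 13·x^2 + 12·x^3 + 3·x^4)·Dx  (order 1).
h: a_k = 1, 2, 17, 72, 392, 1930, 9871, 49752, 252163, …
ICs: h(0) = 1.

f: a_k = 1, 1, 4, 7, 19, 40, 97, 217, 508, …
h₀=f(r): pull back L_f along r ⇒ L₀.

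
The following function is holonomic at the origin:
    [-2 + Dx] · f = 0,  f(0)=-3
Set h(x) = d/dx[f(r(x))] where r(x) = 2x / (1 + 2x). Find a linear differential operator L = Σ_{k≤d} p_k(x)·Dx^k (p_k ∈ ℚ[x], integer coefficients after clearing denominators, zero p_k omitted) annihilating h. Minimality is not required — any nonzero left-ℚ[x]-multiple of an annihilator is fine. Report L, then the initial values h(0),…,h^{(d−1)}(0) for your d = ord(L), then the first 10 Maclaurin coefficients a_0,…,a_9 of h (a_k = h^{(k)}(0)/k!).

L = -8·x + (-1 - 4·x - 4·x^2)·Dx  (order 1).
h: a_k = -12, 0, 48, -128, 192, -512/5, -1280/3, 65536/35, -72704/15, 9207808/945, …
ICs: h(0) = -12.

f: a_k = -3, -6, -6, -4, -2, -4/5, -4/15, -8/105, -2/105, -4/945, …
f∘r: x↦r, Dx↦Dx/r' in L_f ⇒ L₀.
h=h₀': d/dx-closure on L₀ ⇒ L.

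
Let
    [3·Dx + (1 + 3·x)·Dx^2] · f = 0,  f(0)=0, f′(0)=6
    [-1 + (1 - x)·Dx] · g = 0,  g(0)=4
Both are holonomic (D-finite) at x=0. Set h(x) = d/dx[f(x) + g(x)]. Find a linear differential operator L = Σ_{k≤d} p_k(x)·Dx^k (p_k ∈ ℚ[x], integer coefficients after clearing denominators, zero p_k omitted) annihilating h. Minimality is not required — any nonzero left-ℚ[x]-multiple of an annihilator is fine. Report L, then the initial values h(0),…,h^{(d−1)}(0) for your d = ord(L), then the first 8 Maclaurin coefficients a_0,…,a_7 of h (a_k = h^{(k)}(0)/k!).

L = (-54 - 18·x) + (12 - 72·x - 36·x^2)·Dx + (5 + 13·x - 9·x^2 - 9·x^3)·Dx^2  (order 2).
h: a_k = 10, -10, 66, -146, 506, -1434, 4402, -13090, …
ICs: h(0) = 10, h′(0) = -10.

f: a_k = 0, 6, -9, 18, -81/2, 486/5, -243, 4374/7, …
g: a_k = 4, 4, 4, 4, 4, 4, 4, 4, …
f+g: L₀ = lclm(L_f,L_g), ord ≤ 2+1.
Derive L from L₀ (diff closure).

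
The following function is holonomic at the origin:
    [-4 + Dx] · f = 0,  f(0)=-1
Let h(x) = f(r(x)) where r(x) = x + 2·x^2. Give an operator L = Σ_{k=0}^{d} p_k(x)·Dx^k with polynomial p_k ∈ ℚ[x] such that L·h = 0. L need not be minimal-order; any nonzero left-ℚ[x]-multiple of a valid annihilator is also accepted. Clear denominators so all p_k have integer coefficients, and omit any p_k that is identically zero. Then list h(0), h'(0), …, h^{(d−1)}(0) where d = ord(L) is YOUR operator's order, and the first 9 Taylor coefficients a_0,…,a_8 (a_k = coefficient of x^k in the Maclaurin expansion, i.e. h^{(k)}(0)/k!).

f: a_k = -1, -4, -8, -32/3, -32/3, -128/15, -256/45, -1024/315, -512/315, …
f∘r: x↦r, Dx↦Dx/r' in L_f ⇒ L₀.
L = (-4 - 16·x) + Dx  (order 1).
h: a_k = -1, -4, -16, -128/3, -320/3, -3328/15, -19456/45, -237568/315, -391168/315, …
ICs: h(0) = -1.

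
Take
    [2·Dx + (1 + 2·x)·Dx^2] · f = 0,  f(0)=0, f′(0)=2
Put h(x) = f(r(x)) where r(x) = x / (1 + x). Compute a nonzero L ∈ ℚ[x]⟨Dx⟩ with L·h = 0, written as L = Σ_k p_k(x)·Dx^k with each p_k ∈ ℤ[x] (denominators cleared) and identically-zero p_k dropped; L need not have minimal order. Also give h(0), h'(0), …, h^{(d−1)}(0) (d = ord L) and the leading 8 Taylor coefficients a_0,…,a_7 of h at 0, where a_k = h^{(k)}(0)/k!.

L = (4 + 6·x)·Dx + (1 + 4·x + 3·x^2)·Dx^2  (order 2).
h: a_k = 0, 2, -4, 26/3, -20, 242/5, -364/3, 2186/7, …
ICs: h(0) = 0, h′(0) = 2.

f: a_k = 0, 2, -2, 8/3, -4, 32/5, -32/3, 128/7, …
Substitute x→r, Dx→(1/r')Dx; clear ⇒ L₀.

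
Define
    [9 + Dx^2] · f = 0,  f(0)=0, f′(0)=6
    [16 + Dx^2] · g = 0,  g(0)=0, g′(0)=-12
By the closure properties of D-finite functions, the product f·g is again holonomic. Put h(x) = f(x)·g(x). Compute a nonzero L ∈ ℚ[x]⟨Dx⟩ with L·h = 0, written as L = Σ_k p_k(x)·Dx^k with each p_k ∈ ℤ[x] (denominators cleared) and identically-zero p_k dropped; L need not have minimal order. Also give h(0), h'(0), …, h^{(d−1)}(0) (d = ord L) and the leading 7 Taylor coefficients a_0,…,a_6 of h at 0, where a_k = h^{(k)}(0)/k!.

f: a_k = 0, 6, 0, -9, 0, 81/20, 0, …
g: a_k = 0, -12, 0, 32, 0, -128/5, 0, …
Sym-product of L_f,L_g gives L₀ (≤ ord 4).
L = 49 + 50·Dx^2 + Dx^4  (order 4).
h: a_k = 0, 0, -72, 0, 300, 0, -2451/5, …
ICs: h(0) = 0, h′(0) = 0, h′′(0) = -144, h′′′(0) = 0.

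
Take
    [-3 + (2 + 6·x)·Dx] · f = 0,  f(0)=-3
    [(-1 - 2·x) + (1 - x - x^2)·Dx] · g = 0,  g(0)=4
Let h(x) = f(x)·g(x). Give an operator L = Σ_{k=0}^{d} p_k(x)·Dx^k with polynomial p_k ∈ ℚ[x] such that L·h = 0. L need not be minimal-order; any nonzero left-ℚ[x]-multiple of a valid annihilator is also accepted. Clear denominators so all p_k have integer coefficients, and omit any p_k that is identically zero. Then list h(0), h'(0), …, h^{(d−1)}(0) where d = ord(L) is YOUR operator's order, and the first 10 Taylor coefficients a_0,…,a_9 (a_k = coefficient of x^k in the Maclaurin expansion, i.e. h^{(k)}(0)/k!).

f: a_k = -3, -9/2, 27/8, -81/16, 1215/128, -5103/256, 45927/1024, -216513/2048, 8444007/32768, -42220035/65536, …
g: a_k = 4, 4, 8, 12, 20, 32, 52, 84, 136, 220, …
L₀ := L_f ⊗_s L_g (sym. prod.), ord ≤ 1.
L = (5 + 7·x + 9·x^2) + (-2 - 4·x + 8·x^2 + 6·x^3)·Dx  (order 1).
h: a_k = -12, -30, -57/2, -315/4, -2217/32, -14577/64, -30117/256, -393363/512, 1186455/8192, -52434741/16384, …
ICs: h(0) = -12.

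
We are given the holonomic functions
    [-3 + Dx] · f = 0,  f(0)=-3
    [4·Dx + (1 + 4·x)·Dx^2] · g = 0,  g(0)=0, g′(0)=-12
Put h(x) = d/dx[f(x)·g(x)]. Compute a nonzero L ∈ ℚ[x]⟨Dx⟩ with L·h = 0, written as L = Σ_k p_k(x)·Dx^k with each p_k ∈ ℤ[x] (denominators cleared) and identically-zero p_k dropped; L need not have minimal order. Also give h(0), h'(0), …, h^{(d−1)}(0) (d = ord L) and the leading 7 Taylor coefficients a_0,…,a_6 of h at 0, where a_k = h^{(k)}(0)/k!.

f: a_k = -3, -9, -27/2, -27/2, -81/8, -243/40, -243/80, …
g: a_k = 0, -12, 24, -64, 192, -3072/5, 2048, …
f·g: L₀ = L_f ⊗_s L_g, ord ≤ 1·2.
Derive L from L₀ (diff closure).
L = (51 - 72·x + 432·x^2) + (-14 - 288·x^2)·Dx + (-1 + 8·x + 48·x^2)·Dx^2  (order 2).
h: a_k = 36, 72, 414, -648, 7767/2, -15075, 1242387/20, …
ICs: h(0) = 36, h′(0) = 72.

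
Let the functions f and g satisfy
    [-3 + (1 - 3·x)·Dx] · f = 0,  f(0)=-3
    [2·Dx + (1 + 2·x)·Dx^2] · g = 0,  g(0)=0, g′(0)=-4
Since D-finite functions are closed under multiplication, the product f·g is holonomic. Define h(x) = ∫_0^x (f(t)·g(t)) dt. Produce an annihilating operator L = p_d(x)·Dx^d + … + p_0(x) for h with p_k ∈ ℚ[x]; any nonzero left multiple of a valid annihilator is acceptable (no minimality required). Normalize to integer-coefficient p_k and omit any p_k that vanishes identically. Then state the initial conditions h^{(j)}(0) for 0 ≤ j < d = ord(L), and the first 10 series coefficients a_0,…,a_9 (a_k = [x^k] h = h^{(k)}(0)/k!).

L = 6·Dx + (4 + 18·x)·Dx^2 + (-1 + x + 6·x^2)·Dx^3  (order 3).
h: a_k = 0, 0, 6, 8, 22, 48, 632/5, 11056/35, 29502/35, 233776/105, …
ICs: h(0) = 0, h′(0) = 0, h′′(0) = 12.

f: a_k = -3, -9, -27, -81, -243, -729, -2187, -6561, -19683, -59049, …
g: a_k = 0, -4, 4, -16/3, 8, -64/5, 64/3, -256/7, 64, -1024/9, …
Product ⇒ symmetric product L₀, ord ≤ 2.
h=∫₀ˣh₀: take L = L₀·Dx.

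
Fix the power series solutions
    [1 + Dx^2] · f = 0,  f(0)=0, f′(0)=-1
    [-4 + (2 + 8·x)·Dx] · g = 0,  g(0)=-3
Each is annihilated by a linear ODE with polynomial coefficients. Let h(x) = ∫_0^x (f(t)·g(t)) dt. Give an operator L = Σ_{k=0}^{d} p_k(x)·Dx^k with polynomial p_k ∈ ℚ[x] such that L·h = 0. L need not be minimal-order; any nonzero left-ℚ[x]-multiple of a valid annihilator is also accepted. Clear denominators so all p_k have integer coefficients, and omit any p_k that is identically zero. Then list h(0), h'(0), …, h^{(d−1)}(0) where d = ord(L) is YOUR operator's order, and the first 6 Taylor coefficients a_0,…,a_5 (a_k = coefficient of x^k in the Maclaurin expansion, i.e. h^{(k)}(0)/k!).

L = (13 + 8·x + 16·x^2)·Dx + (-4 - 16·x)·Dx^2 + (1 + 8·x + 16·x^2)·Dx^3  (order 3).
h: a_k = 0, 0, 3/2, 2, -13/8, 11/5, …
ICs: h(0) = 0, h′(0) = 0, h′′(0) = 3.

f: a_k = 0, -1, 0, 1/6, 0, -1/120, …
g: a_k = -3, -6, 6, -12, 30, -84, …
Sym-product of L_f,L_g gives L₀ (≤ ord 2).
Integrate: L := L₀·Dx.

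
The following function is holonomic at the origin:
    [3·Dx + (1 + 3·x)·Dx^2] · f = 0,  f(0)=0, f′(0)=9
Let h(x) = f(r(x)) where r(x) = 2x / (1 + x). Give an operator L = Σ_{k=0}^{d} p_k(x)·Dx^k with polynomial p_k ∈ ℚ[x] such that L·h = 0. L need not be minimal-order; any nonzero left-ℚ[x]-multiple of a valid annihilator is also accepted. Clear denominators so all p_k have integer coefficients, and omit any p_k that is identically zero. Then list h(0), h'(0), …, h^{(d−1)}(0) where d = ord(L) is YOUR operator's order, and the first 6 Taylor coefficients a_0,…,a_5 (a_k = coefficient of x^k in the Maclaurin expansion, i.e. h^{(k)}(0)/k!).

L = (8 + 14·x)·Dx + (1 + 8·x + 7·x^2)·Dx^2  (order 2).
h: a_k = 0, 18, -72, 342, -1800, 50418/5, …
ICs: h(0) = 0, h′(0) = 18.

f: a_k = 0, 9, -27/2, 27, -243/4, 729/5, …
Substitute x→r, Dx→(1/r')Dx; clear ⇒ L₀.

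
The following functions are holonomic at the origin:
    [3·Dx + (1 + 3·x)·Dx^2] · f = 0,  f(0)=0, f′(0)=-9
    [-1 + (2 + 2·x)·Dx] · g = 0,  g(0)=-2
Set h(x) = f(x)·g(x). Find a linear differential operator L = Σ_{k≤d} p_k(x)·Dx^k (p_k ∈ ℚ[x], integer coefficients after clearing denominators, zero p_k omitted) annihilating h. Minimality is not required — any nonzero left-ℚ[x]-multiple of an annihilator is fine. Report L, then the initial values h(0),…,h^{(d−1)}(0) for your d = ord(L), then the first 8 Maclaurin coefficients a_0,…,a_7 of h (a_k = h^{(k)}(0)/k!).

L = (-3 + 3·x) + (8 + 8·x)·Dx + (4 + 20·x + 28·x^2 + 12·x^3)·Dx^2  (order 2).
h: a_k = 0, 18, -18, 153/4, -90, 70947/320, -180189/320, 26213571/17920, …
ICs: h(0) = 0, h′(0) = 18.

f: a_k = 0, -9, 27/2, -27, 243/4, -729/5, 729/2, -6561/7, …
g: a_k = -2, -1, 1/4, -1/8, 5/64, -7/128, 21/512, -33/1024, …
h₀=f·g: eliminate ⇒ L₀, order ≤ 2·1.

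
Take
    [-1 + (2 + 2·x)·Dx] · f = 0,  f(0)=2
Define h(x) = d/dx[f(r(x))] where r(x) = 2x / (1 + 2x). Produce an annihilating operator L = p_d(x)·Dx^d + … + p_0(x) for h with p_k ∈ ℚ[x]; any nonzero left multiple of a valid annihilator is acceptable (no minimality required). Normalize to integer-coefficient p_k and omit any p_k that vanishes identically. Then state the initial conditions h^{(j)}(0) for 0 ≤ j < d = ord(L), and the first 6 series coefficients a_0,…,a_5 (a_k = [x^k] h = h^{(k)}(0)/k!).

L = (-5 - 16·x) + (-1 - 6·x - 8·x^2)·Dx  (order 1).
h: a_k = 2, -10, 39, -141, 1995/4, -7059/4, …
ICs: h(0) = 2.

f: a_k = 2, 1, -1/4, 1/8, -5/64, 7/128, …
L₀ from L_f via x↦r, Dx↦r'^{-1}Dx.
h=h₀': d/dx-closure on L₀ ⇒ L.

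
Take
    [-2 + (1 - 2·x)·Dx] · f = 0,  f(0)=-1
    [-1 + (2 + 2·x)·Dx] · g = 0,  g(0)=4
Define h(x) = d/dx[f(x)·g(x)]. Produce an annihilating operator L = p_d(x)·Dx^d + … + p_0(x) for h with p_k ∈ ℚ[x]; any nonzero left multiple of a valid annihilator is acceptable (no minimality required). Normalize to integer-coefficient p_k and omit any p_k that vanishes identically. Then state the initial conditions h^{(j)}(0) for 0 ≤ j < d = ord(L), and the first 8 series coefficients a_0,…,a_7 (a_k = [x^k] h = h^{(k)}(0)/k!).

L = (39 + 60·x + 12·x^2) + (-10 + 6·x + 24·x^2 + 8·x^3)·Dx  (order 1).
h: a_k = -10, -39, -471/4, -2507/8, -50175/64, -240777/128, -2247483/512, -10273779/1024, …
ICs: h(0) = -10.

f: a_k = -1, -2, -4, -8, -16, -32, -64, -128, …
g: a_k = 4, 2, -1/2, 1/4, -5/32, 7/64, -21/256, 33/512, …
Product ⇒ symmetric product L₀, ord ≤ 1.
h₀' ⇒ L via d/dx closure of L₀.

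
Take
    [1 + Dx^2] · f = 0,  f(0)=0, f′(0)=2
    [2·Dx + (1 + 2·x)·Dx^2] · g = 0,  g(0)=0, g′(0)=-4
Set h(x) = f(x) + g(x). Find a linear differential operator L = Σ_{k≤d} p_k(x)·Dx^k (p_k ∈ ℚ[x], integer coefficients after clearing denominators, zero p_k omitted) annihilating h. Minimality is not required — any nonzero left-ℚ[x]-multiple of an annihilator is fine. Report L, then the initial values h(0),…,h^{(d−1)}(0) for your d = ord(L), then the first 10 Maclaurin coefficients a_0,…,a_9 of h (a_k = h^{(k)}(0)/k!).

L = (50 + 8·x + 8·x^2)·Dx + (9 + 22·x + 12·x^2 + 8·x^3)·Dx^2 + (50 + 8·x + 8·x^2)·Dx^3 + (9 + 22·x + 12·x^2 + 8·x^3)·Dx^4  (order 4).
h: a_k = 0, -2, 4, -17/3, 8, -767/60, 64/3, -92161/2520, 64, -20643839/181440, …
ICs: h(0) = 0, h′(0) = -2, h′′(0) = 8, h′′′(0) = -34.

f: a_k = 0, 2, 0, -1/3, 0, 1/60, 0, -1/2520, 0, 1/181440, …
g: a_k = 0, -4, 4, -16/3, 8, -64/5, 64/3, -256/7, 64, -1024/9, …
f+g: L₀ = lclm(L_f,L_g), ord ≤ 2+2.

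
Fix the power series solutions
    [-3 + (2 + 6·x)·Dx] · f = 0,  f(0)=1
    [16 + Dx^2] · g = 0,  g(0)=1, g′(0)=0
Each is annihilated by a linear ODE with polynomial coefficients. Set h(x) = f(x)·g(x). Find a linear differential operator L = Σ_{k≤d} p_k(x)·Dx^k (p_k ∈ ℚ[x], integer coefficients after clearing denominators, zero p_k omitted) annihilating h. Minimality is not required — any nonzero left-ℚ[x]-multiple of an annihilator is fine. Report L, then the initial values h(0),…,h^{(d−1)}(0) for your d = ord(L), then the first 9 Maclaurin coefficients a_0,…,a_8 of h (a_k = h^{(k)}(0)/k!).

f: a_k = 1, 3/2, -9/8, 27/16, -405/128, 1701/256, -15309/1024, 72171/2048, -2814669/32768, …
g: a_k = 1, 0, -8, 0, 32/3, 0, -256/45, 0, 512/315, …
h₀=f·g: eliminate ⇒ L₀, order ≤ 1·2.
L = (91 + 384·x + 576·x^2) + (-12 - 36·x)·Dx + (4 + 24·x + 36·x^2)·Dx^2  (order 2).
h: a_k = 1, 3/2, -73/8, -165/16, 6337/384, 2341/256, -337609/46080, -259579/30720, 82369729/10321920, …
ICs: h(0) = 1, h′(0) = 3/2.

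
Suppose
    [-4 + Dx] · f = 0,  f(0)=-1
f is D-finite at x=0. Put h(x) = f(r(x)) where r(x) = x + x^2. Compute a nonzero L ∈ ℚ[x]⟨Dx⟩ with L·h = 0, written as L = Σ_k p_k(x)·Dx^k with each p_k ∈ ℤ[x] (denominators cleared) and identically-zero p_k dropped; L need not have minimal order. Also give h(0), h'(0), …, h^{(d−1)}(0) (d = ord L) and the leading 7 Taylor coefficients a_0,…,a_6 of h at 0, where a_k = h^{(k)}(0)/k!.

f: a_k = -1, -4, -8, -32/3, -32/3, -128/15, -256/45, …
h₀=f(r): pull back L_f along r ⇒ L₀.
L = (-4 - 8·x) + Dx  (order 1).
h: a_k = -1, -4, -12, -80/3, -152/3, -416/5, -5536/45, …
ICs: h(0) = -1.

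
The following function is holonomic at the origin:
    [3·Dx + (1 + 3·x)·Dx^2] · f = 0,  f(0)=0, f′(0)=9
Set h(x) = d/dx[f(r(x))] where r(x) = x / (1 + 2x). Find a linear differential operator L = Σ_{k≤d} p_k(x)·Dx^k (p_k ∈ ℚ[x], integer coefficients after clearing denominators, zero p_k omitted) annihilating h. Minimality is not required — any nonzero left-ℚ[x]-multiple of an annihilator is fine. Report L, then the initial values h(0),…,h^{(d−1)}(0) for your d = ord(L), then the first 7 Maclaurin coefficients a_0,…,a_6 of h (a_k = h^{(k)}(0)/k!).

f: a_k = 0, 9, -27/2, 27, -243/4, 729/5, -729/2, …
Change of var in L_f (x↦r) gives L₀.
Differentiate: ansatz ord ≤ ord L₀ ⇒ L.
L = (7 + 20·x) + (1 + 7·x + 10·x^2)·Dx  (order 1).
h: a_k = 9, -63, 351, -1827, 9279, -46683, 233991, …
ICs: h(0) = 9.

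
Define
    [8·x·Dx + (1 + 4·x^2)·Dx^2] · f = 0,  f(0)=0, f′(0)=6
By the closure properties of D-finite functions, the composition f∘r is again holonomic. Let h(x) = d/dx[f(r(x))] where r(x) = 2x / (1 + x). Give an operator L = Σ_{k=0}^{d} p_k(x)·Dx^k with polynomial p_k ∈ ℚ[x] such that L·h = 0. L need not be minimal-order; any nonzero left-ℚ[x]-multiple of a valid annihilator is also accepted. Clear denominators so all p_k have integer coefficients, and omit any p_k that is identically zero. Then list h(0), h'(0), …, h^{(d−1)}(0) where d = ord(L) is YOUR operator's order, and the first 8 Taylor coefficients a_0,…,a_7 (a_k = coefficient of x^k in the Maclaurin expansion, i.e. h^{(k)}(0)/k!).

f: a_k = 0, 6, 0, -8, 0, 96/5, 0, -384/7, …
L₀ from L_f via x↦r, Dx↦r'^{-1}Dx.
Differentiate: ansatz ord ≤ ord L₀ ⇒ L.
L = (2 + 34·x) + (1 + 2·x + 17·x^2)·Dx  (order 1).
h: a_k = 12, -24, -156, 720, 1212, -14664, 8724, 231840, …
ICs: h(0) = 12.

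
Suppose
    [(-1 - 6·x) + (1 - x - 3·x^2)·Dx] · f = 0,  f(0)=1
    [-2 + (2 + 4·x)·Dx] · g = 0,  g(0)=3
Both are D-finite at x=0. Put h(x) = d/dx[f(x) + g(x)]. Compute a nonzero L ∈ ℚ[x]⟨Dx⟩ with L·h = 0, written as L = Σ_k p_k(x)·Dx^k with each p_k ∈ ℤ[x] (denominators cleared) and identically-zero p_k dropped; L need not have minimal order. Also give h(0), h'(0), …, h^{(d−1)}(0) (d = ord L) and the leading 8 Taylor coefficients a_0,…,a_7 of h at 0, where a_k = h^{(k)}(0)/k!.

L = (-22 - 134·x - 312·x^2 - 324·x^3 - 270·x^4) + (-13 - 148·x - 565·x^2 - 1056·x^3 - 1251·x^4 - 810·x^5)·Dx + (3 + 16·x + 25·x^2 - 26·x^3 - 183·x^4 - 312·x^5 - 180·x^6)·Dx^2  (order 2).
h: a_k = 4, 5, 51/2, 137/2, 1705/8, 4467/8, 24997/16, 63737/16, …
ICs: h(0) = 4, h′(0) = 5.

f: a_k = 1, 1, 4, 7, 19, 40, 97, 217, …
g: a_k = 3, 3, -3/2, 3/2, -15/8, 21/8, -63/16, 99/16, …
Weyl lclm of L_f,L_g ⇒ L₀ (ord ≤ 2).
Derive L from L₀ (diff closure).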